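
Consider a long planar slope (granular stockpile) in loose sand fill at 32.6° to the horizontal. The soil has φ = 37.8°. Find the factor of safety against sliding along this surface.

FS = 1.21

For a dry cohesionless infinite slope the factor of safety is FS = tanφ / tanβ.
FS = tan37.8° / tan32.6° = 0.7757 / 0.6395 = 1.213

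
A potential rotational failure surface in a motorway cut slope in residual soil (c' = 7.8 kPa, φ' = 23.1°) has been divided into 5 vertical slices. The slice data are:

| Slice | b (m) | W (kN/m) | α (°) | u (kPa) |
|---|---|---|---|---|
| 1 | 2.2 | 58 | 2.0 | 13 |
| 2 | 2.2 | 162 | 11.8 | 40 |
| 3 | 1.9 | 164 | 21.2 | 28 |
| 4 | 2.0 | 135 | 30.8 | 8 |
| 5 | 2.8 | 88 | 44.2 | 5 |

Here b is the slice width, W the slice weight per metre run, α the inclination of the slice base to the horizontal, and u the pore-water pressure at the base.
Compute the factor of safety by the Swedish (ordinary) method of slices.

Ordinary method of slices: FS = Σ[c'·Δl_i + (W_i cosα_i − u_i·Δl_i)·tanφ'] / Σ W_i sinα_i, with Δl_i = b_i / cosα_i.
Slice 1: Δl = 2.2/cos2.0° = 2.201 m; N'_1 = 58·cos2.0° − 13·2.201 = 29.3; c'Δl = 17.17; W sinα = 2.0
Slice 2: Δl = 2.2/cos11.8° = 2.247 m; N'_2 = 162·cos11.8° − 40·2.247 = 68.7; c'Δl = 17.53; W sinα = 33.1
Slice 3: Δl = 1.9/cos21.2° = 2.038 m; N'_3 = 164·cos21.2° − 28·2.038 = 95.8; c'Δl = 15.90; W sinα = 59.3
Slice 4: Δl = 2.0/cos30.8° = 2.328 m; N'_4 = 135·cos30.8° − 8·2.328 = 97.3; c'Δl = 18.16; W sinα = 69.1
Slice 5: Δl = 2.8/cos44.2° = 3.906 m; N'_5 = 88·cos44.2° − 5·3.906 = 43.6; c'Δl = 30.46; W sinα = 61.4
Σc'Δl = 99.2 kN/m; ΣN' = 334.8 kN/m; ΣW sinα = 224.9 kN/m
Resisting = 99.2 + 334.8·tan23.1° = 99.2 + 142.8 = 242.0 kN/m
FS = 242.0 / 224.9 = 1.076

FS = 1.08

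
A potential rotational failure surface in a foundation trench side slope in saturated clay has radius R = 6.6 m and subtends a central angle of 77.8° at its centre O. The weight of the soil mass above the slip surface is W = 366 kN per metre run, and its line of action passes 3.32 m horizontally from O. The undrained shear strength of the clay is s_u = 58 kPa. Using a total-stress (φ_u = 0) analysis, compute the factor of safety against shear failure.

Taking moments about the centre O, the resisting moment is provided by the undrained shear strength acting along the arc:
Arc length L_a = R·θ = 6.6·(77.8°·π/180) = 6.6·1.3579 = 8.96 m
M_R = s_u·L_a·R = 58·8.96·6.6 = 3430.6 kN·m/m
M_D = W·d = 366·3.32 = 1215.1 kN·m/m
FS = M_R / M_D = 3430.6 / 1215.1 = 2.823

FS = 2.82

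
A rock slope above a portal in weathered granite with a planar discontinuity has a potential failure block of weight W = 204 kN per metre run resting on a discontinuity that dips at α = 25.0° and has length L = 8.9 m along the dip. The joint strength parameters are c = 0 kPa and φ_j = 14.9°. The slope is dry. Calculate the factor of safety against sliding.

FS = 0.57

Resolving the block weight along and normal to the plane and applying the Mohr–Coulomb strength on the joint:
N' = W cosα = 204·cos25.0° = 184.9 kN/m
Driving force T = W sinα = 204·sin25.0° = 86.2 kN/m
Resisting force R = c·L + N'·tanφ_j = 0·8.9 + 184.9·tan14.9° = 0.0 + 49.2 = 49.2 kN/m
FS = R / T = 49.2 / 86.2 = 0.571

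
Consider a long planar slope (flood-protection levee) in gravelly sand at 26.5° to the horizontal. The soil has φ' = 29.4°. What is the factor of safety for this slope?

FS = 1.13

For a dry cohesionless infinite slope the factor of safety is FS = tanφ' / tanβ.
FS = tan29.4° / tan26.5° = 0.5635 / 0.4986 = 1.130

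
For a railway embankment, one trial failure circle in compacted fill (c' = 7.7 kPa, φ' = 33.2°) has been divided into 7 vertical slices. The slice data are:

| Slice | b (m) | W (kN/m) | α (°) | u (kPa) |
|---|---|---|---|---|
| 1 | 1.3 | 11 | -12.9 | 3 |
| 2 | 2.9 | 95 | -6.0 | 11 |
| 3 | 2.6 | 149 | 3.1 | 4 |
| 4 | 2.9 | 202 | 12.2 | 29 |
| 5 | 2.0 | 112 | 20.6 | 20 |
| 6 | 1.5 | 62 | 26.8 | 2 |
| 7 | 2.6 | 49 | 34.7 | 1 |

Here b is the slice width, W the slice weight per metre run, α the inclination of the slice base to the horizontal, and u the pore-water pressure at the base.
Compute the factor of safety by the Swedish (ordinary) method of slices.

Ordinary method of slices: FS = Σ[c'·Δl_i + (W_i cosα_i − u_i·Δl_i)·tanφ'] / Σ W_i sinα_i, with Δl_i = b_i / cosα_i.
Slice 1: Δl = 1.3/cos(-12.9°) = 1.334 m; N'_1 = 11·cos(-12.9°) − 3·1.334 = 6.7; c'Δl = 10.27; W sinα = -2.5
Slice 2: Δl = 2.9/cos(-6.0°) = 2.916 m; N'_2 = 95·cos(-6.0°) − 11·2.916 = 62.4; c'Δl = 22.45; W sinα = -9.9
Slice 3: Δl = 2.6/cos3.1° = 2.604 m; N'_3 = 149·cos3.1° − 4·2.604 = 138.4; c'Δl = 20.05; W sinα = 8.1
Slice 4: Δl = 2.9/cos12.2° = 2.967 m; N'_4 = 202·cos12.2° − 29·2.967 = 111.4; c'Δl = 22.85; W sinα = 42.7
Slice 5: Δl = 2.0/cos20.6° = 2.137 m; N'_5 = 112·cos20.6° − 20·2.137 = 62.1; c'Δl = 16.45; W sinα = 39.4
Slice 6: Δl = 1.5/cos26.8° = 1.681 m; N'_6 = 62·cos26.8° − 2·1.681 = 52.0; c'Δl = 12.94; W sinα = 28.0
Slice 7: Δl = 2.6/cos34.7° = 3.162 m; N'_7 = 49·cos34.7° − 1·3.162 = 37.1; c'Δl = 24.35; W sinα = 27.9
Σc'Δl = 129.4 kN/m; ΣN' = 470.1 kN/m; ΣW sinα = 133.6 kN/m
Resisting = 129.4 + 470.1·tan33.2° = 129.4 + 307.6 = 437.0 kN/m
FS = 437.0 / 133.6 = 3.270

FS = 3.27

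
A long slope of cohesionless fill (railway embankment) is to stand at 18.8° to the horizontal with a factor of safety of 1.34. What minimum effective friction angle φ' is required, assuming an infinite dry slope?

FS = tanφ'/tanβ ⇒ tanφ' = FS · tanβ = 1.34 · tan18.8° = 0.4562
φ' = arctan(0.4562) = 24.52°

φ' = 24.5°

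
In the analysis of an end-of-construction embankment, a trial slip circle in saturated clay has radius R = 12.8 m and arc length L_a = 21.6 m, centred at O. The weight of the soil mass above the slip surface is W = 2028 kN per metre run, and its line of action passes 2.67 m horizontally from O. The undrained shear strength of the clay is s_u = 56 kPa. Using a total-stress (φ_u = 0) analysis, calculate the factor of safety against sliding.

Taking moments about the centre O, the resisting moment is provided by the undrained shear strength acting along the arc:
M_R = s_u·L_a·R = 56·21.60·12.8 = 15482.9 kN·m/m
M_D = W·d = 2028·2.67 = 5414.8 kN·m/m
FS = M_R / M_D = 15482.9 / 5414.8 = 2.859

FS = 2.86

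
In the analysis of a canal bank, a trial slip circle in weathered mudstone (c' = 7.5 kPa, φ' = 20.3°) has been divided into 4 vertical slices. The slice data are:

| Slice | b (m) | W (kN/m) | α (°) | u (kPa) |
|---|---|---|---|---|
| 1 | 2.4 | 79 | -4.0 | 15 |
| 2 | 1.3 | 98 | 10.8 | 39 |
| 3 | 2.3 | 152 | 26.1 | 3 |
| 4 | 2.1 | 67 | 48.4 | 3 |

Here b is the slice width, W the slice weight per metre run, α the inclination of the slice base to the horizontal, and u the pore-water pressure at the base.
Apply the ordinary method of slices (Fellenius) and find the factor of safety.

FS = 1.26

Ordinary method of slices: FS = Σ[c'·Δl_i + (W_i cosα_i − u_i·Δl_i)·tanφ'] / Σ W_i sinα_i, with Δl_i = b_i / cosα_i.
Slice 1: Δl = 2.4/cos(-4.0°) = 2.406 m; N'_1 = 79·cos(-4.0°) − 15·2.406 = 42.7; c'Δl = 18.04; W sinα = -5.5
Slice 2: Δl = 1.3/cos10.8° = 1.323 m; N'_2 = 98·cos10.8° − 39·1.323 = 44.6; c'Δl = 9.93; W sinα = 18.4
Slice 3: Δl = 2.3/cos26.1° = 2.561 m; N'_3 = 152·cos26.1° − 3·2.561 = 128.8; c'Δl = 19.21; W sinα = 66.9
Slice 4: Δl = 2.1/cos48.4° = 3.163 m; N'_4 = 67·cos48.4° − 3·3.163 = 35.0; c'Δl = 23.72; W sinα = 50.1
Σc'Δl = 70.9 kN/m; ΣN' = 251.2 kN/m; ΣW sinα = 129.8 kN/m
Resisting = 70.9 + 251.2·tan20.3° = 70.9 + 92.9 = 163.8 kN/m
FS = 163.8 / 129.8 = 1.262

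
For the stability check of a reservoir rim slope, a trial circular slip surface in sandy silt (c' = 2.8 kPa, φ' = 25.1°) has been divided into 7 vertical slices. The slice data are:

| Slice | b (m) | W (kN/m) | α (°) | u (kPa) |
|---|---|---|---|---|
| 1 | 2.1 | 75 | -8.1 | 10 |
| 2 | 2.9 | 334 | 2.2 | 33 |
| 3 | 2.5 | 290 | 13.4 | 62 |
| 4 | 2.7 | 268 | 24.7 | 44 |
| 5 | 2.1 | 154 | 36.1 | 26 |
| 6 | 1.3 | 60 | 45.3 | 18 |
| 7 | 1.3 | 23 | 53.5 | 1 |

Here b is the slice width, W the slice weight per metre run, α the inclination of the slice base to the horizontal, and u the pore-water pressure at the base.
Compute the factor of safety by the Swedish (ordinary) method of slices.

FS = 0.99

Ordinary method of slices: FS = Σ[c'·Δl_i + (W_i cosα_i − u_i·Δl_i)·tanφ'] / Σ W_i sinα_i, with Δl_i = b_i / cosα_i.
Slice 1: Δl = 2.1/cos(-8.1°) = 2.121 m; N'_1 = 75·cos(-8.1°) − 10·2.121 = 53.0; c'Δl = 5.94; W sinα = -10.6
Slice 2: Δl = 2.9/cos2.2° = 2.902 m; N'_2 = 334·cos2.2° − 33·2.902 = 238.0; c'Δl = 8.13; W sinα = 12.8
Slice 3: Δl = 2.5/cos13.4° = 2.570 m; N'_3 = 290·cos13.4° − 62·2.570 = 122.8; c'Δl = 7.20; W sinα = 67.2
Slice 4: Δl = 2.7/cos24.7° = 2.972 m; N'_4 = 268·cos24.7° − 44·2.972 = 112.7; c'Δl = 8.32; W sinα = 112.0
Slice 5: Δl = 2.1/cos36.1° = 2.599 m; N'_5 = 154·cos36.1° − 26·2.599 = 56.9; c'Δl = 7.28; W sinα = 90.7
Slice 6: Δl = 1.3/cos45.3° = 1.848 m; N'_6 = 60·cos45.3° − 18·1.848 = 8.9; c'Δl = 5.17; W sinα = 42.6
Slice 7: Δl = 1.3/cos53.5° = 2.186 m; N'_7 = 23·cos53.5° − 1·2.186 = 11.5; c'Δl = 6.12; W sinα = 18.5
Σc'Δl = 48.2 kN/m; ΣN' = 603.8 kN/m; ΣW sinα = 333.3 kN/m
Resisting = 48.2 + 603.8·tan25.1° = 48.2 + 282.8 = 331.0 kN/m
FS = 331.0 / 333.3 = 0.993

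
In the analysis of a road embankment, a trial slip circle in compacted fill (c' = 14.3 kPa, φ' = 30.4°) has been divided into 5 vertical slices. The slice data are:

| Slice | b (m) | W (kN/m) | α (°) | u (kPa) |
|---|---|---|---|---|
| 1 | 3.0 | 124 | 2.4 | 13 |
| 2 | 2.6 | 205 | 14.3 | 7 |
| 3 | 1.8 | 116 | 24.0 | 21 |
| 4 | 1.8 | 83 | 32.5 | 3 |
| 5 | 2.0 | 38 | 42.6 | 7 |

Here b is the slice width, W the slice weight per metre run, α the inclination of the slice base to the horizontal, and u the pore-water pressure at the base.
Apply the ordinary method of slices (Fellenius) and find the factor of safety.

FS = 2.39

Ordinary method of slices: FS = Σ[c'·Δl_i + (W_i cosα_i − u_i·Δl_i)·tanφ'] / Σ W_i sinα_i, with Δl_i = b_i / cosα_i.
Slice 1: Δl = 3.0/cos2.4° = 3.003 m; N'_1 = 124·cos2.4° − 13·3.003 = 84.9; c'Δl = 42.94; W sinα = 5.2
Slice 2: Δl = 2.6/cos14.3° = 2.683 m; N'_2 = 205·cos14.3° − 7·2.683 = 179.9; c'Δl = 38.37; W sinα = 50.6
Slice 3: Δl = 1.8/cos24.0° = 1.970 m; N'_3 = 116·cos24.0° − 21·1.970 = 64.6; c'Δl = 28.18; W sinα = 47.2
Slice 4: Δl = 1.8/cos32.5° = 2.134 m; N'_4 = 83·cos32.5° − 3·2.134 = 63.6; c'Δl = 30.52; W sinα = 44.6
Slice 5: Δl = 2.0/cos42.6° = 2.717 m; N'_5 = 38·cos42.6° − 7·2.717 = 9.0; c'Δl = 38.85; W sinα = 25.7
Σc'Δl = 178.9 kN/m; ΣN' = 401.9 kN/m; ΣW sinα = 173.3 kN/m
Resisting = 178.9 + 401.9·tan30.4° = 178.9 + 235.8 = 414.6 kN/m
FS = 414.6 / 173.3 = 2.392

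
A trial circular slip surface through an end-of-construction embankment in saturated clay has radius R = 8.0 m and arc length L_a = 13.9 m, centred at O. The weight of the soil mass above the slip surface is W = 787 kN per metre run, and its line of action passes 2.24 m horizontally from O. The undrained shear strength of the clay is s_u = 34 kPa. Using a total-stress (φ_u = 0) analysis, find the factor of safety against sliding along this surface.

Taking moments about the centre O, the resisting moment is provided by the undrained shear strength acting along the arc:
M_R = s_u·L_a·R = 34·13.90·8.0 = 3780.8 kN·m/m
M_D = W·d = 787·2.24 = 1762.9 kN·m/m
FS = M_R / M_D = 3780.8 / 1762.9 = 2.145

FS = 2.14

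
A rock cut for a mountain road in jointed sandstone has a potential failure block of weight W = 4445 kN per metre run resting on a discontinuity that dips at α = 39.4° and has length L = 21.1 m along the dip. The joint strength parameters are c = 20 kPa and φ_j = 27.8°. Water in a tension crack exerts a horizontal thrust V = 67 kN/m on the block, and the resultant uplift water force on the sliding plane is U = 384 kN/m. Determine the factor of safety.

Resolving the block weight along and normal to the plane and applying the Mohr–Coulomb strength on the joint:
N' = W cosα − U − V sinα = 4445·cos39.4° − 384 − 67·sin39.4° = 3008.3 kN/m
Driving force T = W sinα + V cosα = 4445·sin39.4° + 67·cos39.4° = 2873.2 kN/m
Resisting force R = c·L + N'·tanφ_j = 20·21.1 + 3008.3·tan27.8° = 422.0 + 1586.1 = 2008.1 kN/m
FS = R / T = 2008.1 / 2873.2 = 0.699

FS = 0.70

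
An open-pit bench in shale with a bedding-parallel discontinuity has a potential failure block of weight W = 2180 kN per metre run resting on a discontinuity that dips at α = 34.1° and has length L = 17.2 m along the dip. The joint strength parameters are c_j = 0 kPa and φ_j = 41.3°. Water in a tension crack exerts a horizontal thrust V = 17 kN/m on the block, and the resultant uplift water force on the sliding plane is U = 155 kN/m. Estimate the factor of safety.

Resolving the block weight along and normal to the plane and applying the Mohr–Coulomb strength on the joint:
N' = W cosα − U − V sinα = 2180·cos34.1° − 155 − 17·sin34.1° = 1640.6 kN/m
Driving force T = W sinα + V cosα = 2180·sin34.1° + 17·cos34.1° = 1236.3 kN/m
Resisting force R = c_j·L + N'·tanφ_j = 0·17.2 + 1640.6·tan41.3° = 0.0 + 1441.3 = 1441.3 kN/m
FS = R / T = 1441.3 / 1236.3 = 1.166

FS = 1.17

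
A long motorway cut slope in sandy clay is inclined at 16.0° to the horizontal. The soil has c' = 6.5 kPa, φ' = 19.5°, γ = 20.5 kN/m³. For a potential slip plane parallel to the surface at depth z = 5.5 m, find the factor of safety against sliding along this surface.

FS = 1.45

For an infinite slope with a slip plane parallel to the surface (no pore pressure): FS = [c' + γz cos²β tanφ'] / [γz sinβ cosβ].
γz = 20.5·5.5 = 112.75 kN/m²
Numerator = 6.5 + 112.75·cos²16.0°·tan19.5° = 6.5 + 112.75·0.9240·0.3541 = 43.393 kPa
Denominator = 112.75·sin16.0°·cos16.0° = 112.75·0.2756·0.9613 = 29.874 kPa
FS = 43.393 / 29.874 = 1.453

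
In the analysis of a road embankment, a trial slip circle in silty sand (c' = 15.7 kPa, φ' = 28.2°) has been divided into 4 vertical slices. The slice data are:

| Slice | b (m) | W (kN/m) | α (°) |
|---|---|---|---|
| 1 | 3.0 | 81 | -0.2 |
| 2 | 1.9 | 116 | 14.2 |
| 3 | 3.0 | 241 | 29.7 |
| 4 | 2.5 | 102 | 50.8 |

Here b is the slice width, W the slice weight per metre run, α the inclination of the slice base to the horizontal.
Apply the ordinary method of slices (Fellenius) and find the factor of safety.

FS = 1.96

Ordinary method of slices: FS = Σ[c'·Δl_i + (W_i cosα_i)·tanφ'] / Σ W_i sinα_i, with Δl_i = b_i / cosα_i.
Slice 1: Δl = 3.0/cos(-0.2°) = 3.000 m; N'_1 = 81·cos(-0.2°) = 81.0; c'Δl = 47.10; W sinα = -0.3
Slice 2: Δl = 1.9/cos14.2° = 1.960 m; N'_2 = 116·cos14.2° = 112.5; c'Δl = 30.77; W sinα = 28.5
Slice 3: Δl = 3.0/cos29.7° = 3.454 m; N'_3 = 241·cos29.7° = 209.3; c'Δl = 54.22; W sinα = 119.4
Slice 4: Δl = 2.5/cos50.8° = 3.956 m; N'_4 = 102·cos50.8° = 64.5; c'Δl = 62.10; W sinα = 79.0
Σc'Δl = 194.2 kN/m; ΣN' = 467.3 kN/m; ΣW sinα = 226.6 kN/m
Resisting = 194.2 + 467.3·tan28.2° = 194.2 + 250.5 = 444.7 kN/m
FS = 444.7 / 226.6 = 1.962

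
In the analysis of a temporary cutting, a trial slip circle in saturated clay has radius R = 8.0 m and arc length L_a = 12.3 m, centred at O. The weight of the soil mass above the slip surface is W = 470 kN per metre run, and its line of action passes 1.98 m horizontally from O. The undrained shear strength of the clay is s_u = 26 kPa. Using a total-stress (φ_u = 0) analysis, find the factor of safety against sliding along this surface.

Taking moments about the centre O, the resisting moment is provided by the undrained shear strength acting along the arc:
M_R = s_u·L_a·R = 26·12.30·8.0 = 2558.4 kN·m/m
M_D = W·d = 470·1.98 = 930.6 kN·m/m
FS = M_R / M_D = 2558.4 / 930.6 = 2.749

FS = 2.75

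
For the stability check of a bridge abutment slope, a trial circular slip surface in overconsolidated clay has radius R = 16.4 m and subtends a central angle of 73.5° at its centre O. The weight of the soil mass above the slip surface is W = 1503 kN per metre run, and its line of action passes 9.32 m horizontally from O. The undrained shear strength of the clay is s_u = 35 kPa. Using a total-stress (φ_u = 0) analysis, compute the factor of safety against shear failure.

FS = 0.86

Taking moments about the centre O, the resisting moment is provided by the undrained shear strength acting along the arc:
Arc length L_a = R·θ = 16.4·(73.5°·π/180) = 16.4·1.2828 = 21.04 m
M_R = s_u·L_a·R = 35·21.04·16.4 = 12075.9 kN·m/m
M_D = W·d = 1503·9.32 = 14008.0 kN·m/m
FS = M_R / M_D = 12075.9 / 14008.0 = 0.862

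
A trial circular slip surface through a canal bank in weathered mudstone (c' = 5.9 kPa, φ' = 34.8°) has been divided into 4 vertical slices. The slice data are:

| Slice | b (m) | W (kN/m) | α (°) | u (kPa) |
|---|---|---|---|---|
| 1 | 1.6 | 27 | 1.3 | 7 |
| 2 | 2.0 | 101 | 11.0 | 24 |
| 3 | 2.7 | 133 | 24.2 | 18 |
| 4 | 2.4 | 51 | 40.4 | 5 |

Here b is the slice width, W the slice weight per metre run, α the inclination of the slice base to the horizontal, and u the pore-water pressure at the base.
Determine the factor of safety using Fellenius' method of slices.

FS = 1.55

Ordinary method of slices: FS = Σ[c'·Δl_i + (W_i cosα_i − u_i·Δl_i)·tanφ'] / Σ W_i sinα_i, with Δl_i = b_i / cosα_i.
Slice 1: Δl = 1.6/cos1.3° = 1.600 m; N'_1 = 27·cos1.3° − 7·1.600 = 15.8; c'Δl = 9.44; W sinα = 0.6
Slice 2: Δl = 2.0/cos11.0° = 2.037 m; N'_2 = 101·cos11.0° − 24·2.037 = 50.2; c'Δl = 12.02; W sinα = 19.3
Slice 3: Δl = 2.7/cos24.2° = 2.960 m; N'_3 = 133·cos24.2° − 18·2.960 = 68.0; c'Δl = 17.46; W sinα = 54.5
Slice 4: Δl = 2.4/cos40.4° = 3.152 m; N'_4 = 51·cos40.4° − 5·3.152 = 23.1; c'Δl = 18.59; W sinα = 33.1
Σc'Δl = 57.5 kN/m; ΣN' = 157.1 kN/m; ΣW sinα = 107.5 kN/m
Resisting = 57.5 + 157.1·tan34.8° = 57.5 + 109.2 = 166.7 kN/m
FS = 166.7 / 107.5 = 1.552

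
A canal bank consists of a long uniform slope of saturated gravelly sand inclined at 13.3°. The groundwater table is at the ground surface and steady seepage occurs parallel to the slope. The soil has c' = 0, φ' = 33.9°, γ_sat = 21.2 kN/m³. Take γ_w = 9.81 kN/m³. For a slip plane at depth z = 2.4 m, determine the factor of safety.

FS = 1.53

With seepage parallel to the slope and the water table at the surface, the effective normal stress on the slip plane uses the buoyant unit weight γ' = γ_sat − γ_w while the driving shear stress uses γ_sat:
FS = [c' + γ' z cos²β tanφ'] / [γ_sat z sinβ cosβ]
(For c' = 0 this reduces to FS = (γ'/γ_sat)·tanφ'/tanβ.)
γ' = 21.2 − 9.81 = 11.39 kN/m³
Numerator = 0.0 + 11.39·2.4·cos²13.3°·tan33.9° = 0.0 + 11.39·2.4·0.9471·0.6720 = 17.397 kPa
Denominator = 21.2·2.4·sin13.3°·cos13.3° = 21.2·2.4·0.2300·0.9732 = 11.391 kPa
FS = 17.397 / 11.391 = 1.527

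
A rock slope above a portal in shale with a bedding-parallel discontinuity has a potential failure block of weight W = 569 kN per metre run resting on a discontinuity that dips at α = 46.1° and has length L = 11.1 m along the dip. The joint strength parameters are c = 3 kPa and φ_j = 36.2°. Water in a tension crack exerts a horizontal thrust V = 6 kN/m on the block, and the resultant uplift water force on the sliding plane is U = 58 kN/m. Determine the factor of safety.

FS = 0.67

Resolving the block weight along and normal to the plane and applying the Mohr–Coulomb strength on the joint:
N' = W cosα − U − V sinα = 569·cos46.1° − 58 − 6·sin46.1° = 332.2 kN/m
Driving force T = W sinα + V cosα = 569·sin46.1° + 6·cos46.1° = 414.2 kN/m
Resisting force R = c·L + N'·tanφ_j = 3·11.1 + 332.2·tan36.2° = 33.3 + 243.1 = 276.4 kN/m
FS = R / T = 276.4 / 414.2 = 0.668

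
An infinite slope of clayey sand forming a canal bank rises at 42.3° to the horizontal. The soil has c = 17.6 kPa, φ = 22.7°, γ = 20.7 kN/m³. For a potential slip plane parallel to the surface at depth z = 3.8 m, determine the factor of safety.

For an infinite slope with a slip plane parallel to the surface (no pore pressure): FS = [c + γz cos²β tanφ] / [γz sinβ cosβ].
γz = 20.7·3.8 = 78.66 kN/m²
Numerator = 17.6 + 78.66·cos²42.3°·tan22.7° = 17.6 + 78.66·0.5471·0.4183 = 35.600 kPa
Denominator = 78.66·sin42.3°·cos42.3° = 78.66·0.6730·0.7396 = 39.155 kPa
FS = 35.600 / 39.155 = 0.909

FS = 0.91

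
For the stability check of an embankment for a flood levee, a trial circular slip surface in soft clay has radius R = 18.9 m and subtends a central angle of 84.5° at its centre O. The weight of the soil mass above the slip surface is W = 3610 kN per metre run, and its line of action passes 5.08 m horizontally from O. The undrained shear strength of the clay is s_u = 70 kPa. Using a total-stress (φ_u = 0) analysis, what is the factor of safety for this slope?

Taking moments about the centre O, the resisting moment is provided by the undrained shear strength acting along the arc:
Arc length L_a = R·θ = 18.9·(84.5°·π/180) = 18.9·1.4748 = 27.87 m
M_R = s_u·L_a·R = 70·27.87·18.9 = 36877.0 kN·m/m
M_D = W·d = 3610·5.08 = 18338.8 kN·m/m
FS = M_R / M_D = 36877.0 / 18338.8 = 2.011

FS = 2.01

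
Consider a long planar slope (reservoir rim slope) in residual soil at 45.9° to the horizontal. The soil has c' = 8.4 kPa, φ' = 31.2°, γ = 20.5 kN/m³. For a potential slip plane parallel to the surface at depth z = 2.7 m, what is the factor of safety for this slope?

For an infinite slope with a slip plane parallel to the surface (no pore pressure): FS = [c' + γz cos²β tanφ'] / [γz sinβ cosβ].
γz = 20.5·2.7 = 55.35 kN/m²
Numerator = 8.4 + 55.35·cos²45.9°·tan31.2° = 8.4 + 55.35·0.4843·0.6056 = 24.634 kPa
Denominator = 55.35·sin45.9°·cos45.9° = 55.35·0.7181·0.6959 = 27.661 kPa
FS = 24.634 / 27.661 = 0.891

FS = 0.89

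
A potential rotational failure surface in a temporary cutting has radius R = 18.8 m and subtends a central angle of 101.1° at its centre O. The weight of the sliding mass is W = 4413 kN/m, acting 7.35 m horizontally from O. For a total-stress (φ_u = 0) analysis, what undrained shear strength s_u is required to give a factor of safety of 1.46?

FS = s_u·L_a·R / (W·d), so s_u = FS·W·d / (L_a·R).
Arc length L_a = R·θ = 18.8·(101.1°·π/180) = 18.8·1.7645 = 33.17 m
s_u = 1.46·4413·7.35 / (33.17·18.8) = 47355.9 / 623.65 = 75.93 kPa

s_u = 75.9 kPa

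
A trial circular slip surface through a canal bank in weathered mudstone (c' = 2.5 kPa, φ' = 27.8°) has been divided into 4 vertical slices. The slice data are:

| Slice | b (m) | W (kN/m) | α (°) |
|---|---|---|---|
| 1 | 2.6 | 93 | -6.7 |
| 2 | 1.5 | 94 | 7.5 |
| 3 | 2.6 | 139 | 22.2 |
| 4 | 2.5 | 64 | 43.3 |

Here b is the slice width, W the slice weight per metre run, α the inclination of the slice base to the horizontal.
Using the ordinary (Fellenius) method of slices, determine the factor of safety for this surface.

Ordinary method of slices: FS = Σ[c'·Δl_i + (W_i cosα_i)·tanφ'] / Σ W_i sinα_i, with Δl_i = b_i / cosα_i.
Slice 1: Δl = 2.6/cos(-6.7°) = 2.618 m; N'_1 = 93·cos(-6.7°) = 92.4; c'Δl = 6.54; W sinα = -10.9
Slice 2: Δl = 1.5/cos7.5° = 1.513 m; N'_2 = 94·cos7.5° = 93.2; c'Δl = 3.78; W sinα = 12.3
Slice 3: Δl = 2.6/cos22.2° = 2.808 m; N'_3 = 139·cos22.2° = 128.7; c'Δl = 7.02; W sinα = 52.5
Slice 4: Δl = 2.5/cos43.3° = 3.435 m; N'_4 = 64·cos43.3° = 46.6; c'Δl = 8.59; W sinα = 43.9
Σc'Δl = 25.9 kN/m; ΣN' = 360.8 kN/m; ΣW sinα = 97.8 kN/m
Resisting = 25.9 + 360.8·tan27.8° = 25.9 + 190.2 = 216.2 kN/m
FS = 216.2 / 97.8 = 2.210

FS = 2.21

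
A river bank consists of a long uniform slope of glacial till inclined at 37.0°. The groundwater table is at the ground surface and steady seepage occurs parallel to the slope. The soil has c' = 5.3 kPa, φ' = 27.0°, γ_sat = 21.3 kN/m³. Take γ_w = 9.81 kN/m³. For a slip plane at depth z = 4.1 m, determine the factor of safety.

With seepage parallel to the slope and the water table at the surface, the effective normal stress on the slip plane uses the buoyant unit weight γ' = γ_sat − γ_w while the driving shear stress uses γ_sat:
FS = [c' + γ' z cos²β tanφ'] / [γ_sat z sinβ cosβ]
γ' = 21.3 − 9.81 = 11.49 kN/m³
Numerator = 5.3 + 11.49·4.1·cos²37.0°·tan27.0° = 5.3 + 11.49·4.1·0.6378·0.5095 = 20.610 kPa
Denominator = 21.3·4.1·sin37.0°·cos37.0° = 21.3·4.1·0.6018·0.7986 = 41.973 kPa
FS = 20.610 / 41.973 = 0.491

FS = 0.49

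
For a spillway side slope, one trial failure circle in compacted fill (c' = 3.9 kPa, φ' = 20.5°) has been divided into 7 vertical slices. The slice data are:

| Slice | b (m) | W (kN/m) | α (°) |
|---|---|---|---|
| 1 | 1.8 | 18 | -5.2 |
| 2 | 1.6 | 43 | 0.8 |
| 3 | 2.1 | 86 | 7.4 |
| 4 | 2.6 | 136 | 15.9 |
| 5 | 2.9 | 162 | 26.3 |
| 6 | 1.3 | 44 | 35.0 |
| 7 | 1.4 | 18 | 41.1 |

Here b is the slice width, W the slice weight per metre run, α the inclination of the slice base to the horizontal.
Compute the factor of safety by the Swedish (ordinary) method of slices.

FS = 1.50

Ordinary method of slices: FS = Σ[c'·Δl_i + (W_i cosα_i)·tanφ'] / Σ W_i sinα_i, with Δl_i = b_i / cosα_i.
Slice 1: Δl = 1.8/cos(-5.2°) = 1.807 m; N'_1 = 18·cos(-5.2°) = 17.9; c'Δl = 7.05; W sinα = -1.6
Slice 2: Δl = 1.6/cos0.8° = 1.600 m; N'_2 = 43·cos0.8° = 43.0; c'Δl = 6.24; W sinα = 0.6
Slice 3: Δl = 2.1/cos7.4° = 2.118 m; N'_3 = 86·cos7.4° = 85.3; c'Δl = 8.26; W sinα = 11.1
Slice 4: Δl = 2.6/cos15.9° = 2.703 m; N'_4 = 136·cos15.9° = 130.8; c'Δl = 10.54; W sinα = 37.3
Slice 5: Δl = 2.9/cos26.3° = 3.235 m; N'_5 = 162·cos26.3° = 145.2; c'Δl = 12.62; W sinα = 71.8
Slice 6: Δl = 1.3/cos35.0° = 1.587 m; N'_6 = 44·cos35.0° = 36.0; c'Δl = 6.19; W sinα = 25.2
Slice 7: Δl = 1.4/cos41.1° = 1.858 m; N'_7 = 18·cos41.1° = 13.6; c'Δl = 7.25; W sinα = 11.8
Σc'Δl = 58.1 kN/m; ΣN' = 471.8 kN/m; ΣW sinα = 156.2 kN/m
Resisting = 58.1 + 471.8·tan20.5° = 58.1 + 176.4 = 234.6 kN/m
FS = 234.6 / 156.2 = 1.502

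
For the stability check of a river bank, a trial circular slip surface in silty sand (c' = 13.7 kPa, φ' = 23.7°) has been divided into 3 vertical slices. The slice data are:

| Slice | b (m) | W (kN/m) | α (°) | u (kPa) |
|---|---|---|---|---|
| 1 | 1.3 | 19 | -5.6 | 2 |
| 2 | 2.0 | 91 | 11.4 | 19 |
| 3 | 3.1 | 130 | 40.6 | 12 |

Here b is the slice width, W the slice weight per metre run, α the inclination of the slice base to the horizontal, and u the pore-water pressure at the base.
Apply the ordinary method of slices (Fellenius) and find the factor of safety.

FS = 1.52

Ordinary method of slices: FS = Σ[c'·Δl_i + (W_i cosα_i − u_i·Δl_i)·tanφ'] / Σ W_i sinα_i, with Δl_i = b_i / cosα_i.
Slice 1: Δl = 1.3/cos(-5.6°) = 1.306 m; N'_1 = 19·cos(-5.6°) − 2·1.306 = 16.3; c'Δl = 17.90; W sinα = -1.9
Slice 2: Δl = 2.0/cos11.4° = 2.040 m; N'_2 = 91·cos11.4° − 19·2.040 = 50.4; c'Δl = 27.95; W sinα = 18.0
Slice 3: Δl = 3.1/cos40.6° = 4.083 m; N'_3 = 130·cos40.6° − 12·4.083 = 49.7; c'Δl = 55.94; W sinα = 84.6
Σc'Δl = 101.8 kN/m; ΣN' = 116.4 kN/m; ΣW sinα = 100.7 kN/m
Resisting = 101.8 + 116.4·tan23.7° = 101.8 + 51.1 = 152.9 kN/m
FS = 152.9 / 100.7 = 1.518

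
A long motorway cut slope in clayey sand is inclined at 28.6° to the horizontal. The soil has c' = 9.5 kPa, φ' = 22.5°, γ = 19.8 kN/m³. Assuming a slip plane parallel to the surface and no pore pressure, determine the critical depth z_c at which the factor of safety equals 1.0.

z_c = 4.75 m

Setting FS = 1.00 in FS = [c' + γz cos²β tanφ'] / [γz sinβ cosβ] and solving for z:
z = c' / [γ cosβ (FS·sinβ − cosβ·tanφ')]
  = 9.5 / [19.8·cos28.6°·(1.00·sin28.6° − cos28.6°·tan22.5°)]
  = 9.5 / [19.8·0.8780·(1.00·0.4787 − 0.8780·0.4142)]
  = 9.5 / 1.9995 = 4.751 m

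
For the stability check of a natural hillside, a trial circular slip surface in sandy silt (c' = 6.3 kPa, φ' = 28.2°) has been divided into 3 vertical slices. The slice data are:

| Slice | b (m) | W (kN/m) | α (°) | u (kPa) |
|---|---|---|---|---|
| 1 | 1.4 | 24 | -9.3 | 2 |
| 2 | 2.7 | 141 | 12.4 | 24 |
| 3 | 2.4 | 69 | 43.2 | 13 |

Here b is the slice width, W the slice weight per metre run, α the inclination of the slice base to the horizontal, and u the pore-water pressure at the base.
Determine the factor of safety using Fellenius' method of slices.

FS = 1.37

Ordinary method of slices: FS = Σ[c'·Δl_i + (W_i cosα_i − u_i·Δl_i)·tanφ'] / Σ W_i sinα_i, with Δl_i = b_i / cosα_i.
Slice 1: Δl = 1.4/cos(-9.3°) = 1.419 m; N'_1 = 24·cos(-9.3°) − 2·1.419 = 20.8; c'Δl = 8.94; W sinα = -3.9
Slice 2: Δl = 2.7/cos12.4° = 2.764 m; N'_2 = 141·cos12.4° − 24·2.764 = 71.4; c'Δl = 17.42; W sinα = 30.3
Slice 3: Δl = 2.4/cos43.2° = 3.292 m; N'_3 = 69·cos43.2° − 13·3.292 = 7.5; c'Δl = 20.74; W sinα = 47.2
Σc'Δl = 47.1 kN/m; ΣN' = 99.7 kN/m; ΣW sinα = 73.6 kN/m
Resisting = 47.1 + 99.7·tan28.2° = 47.1 + 53.5 = 100.6 kN/m
FS = 100.6 / 73.6 = 1.366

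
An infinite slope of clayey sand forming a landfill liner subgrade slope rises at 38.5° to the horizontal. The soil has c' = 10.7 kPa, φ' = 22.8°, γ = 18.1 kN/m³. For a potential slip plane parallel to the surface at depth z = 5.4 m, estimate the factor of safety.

FS = 0.75

For an infinite slope with a slip plane parallel to the surface (no pore pressure): FS = [c' + γz cos²β tanφ'] / [γz sinβ cosβ].
γz = 18.1·5.4 = 97.74 kN/m²
Numerator = 10.7 + 97.74·cos²38.5°·tan22.8° = 10.7 + 97.74·0.6125·0.4204 = 35.864 kPa
Denominator = 97.74·sin38.5°·cos38.5° = 97.74·0.6225·0.7826 = 47.617 kPa
FS = 35.864 / 47.617 = 0.753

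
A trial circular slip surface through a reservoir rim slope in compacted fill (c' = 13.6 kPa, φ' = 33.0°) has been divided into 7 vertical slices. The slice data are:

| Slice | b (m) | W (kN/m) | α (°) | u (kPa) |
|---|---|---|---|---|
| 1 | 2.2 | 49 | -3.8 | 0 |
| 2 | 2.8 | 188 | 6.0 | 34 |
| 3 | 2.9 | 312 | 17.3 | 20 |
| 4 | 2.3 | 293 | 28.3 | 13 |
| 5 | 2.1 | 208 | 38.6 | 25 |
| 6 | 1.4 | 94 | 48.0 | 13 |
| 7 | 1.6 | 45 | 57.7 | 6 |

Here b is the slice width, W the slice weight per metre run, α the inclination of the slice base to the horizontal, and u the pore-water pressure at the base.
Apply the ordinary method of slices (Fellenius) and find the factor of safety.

Ordinary method of slices: FS = Σ[c'·Δl_i + (W_i cosα_i − u_i·Δl_i)·tanφ'] / Σ W_i sinα_i, with Δl_i = b_i / cosα_i.
Slice 1: Δl = 2.2/cos(-3.8°) = 2.205 m; N'_1 = 49·cos(-3.8°) − 0·2.205 = 48.9; c'Δl = 29.99; W sinα = -3.2
Slice 2: Δl = 2.8/cos6.0° = 2.815 m; N'_2 = 188·cos6.0° − 34·2.815 = 91.2; c'Δl = 38.29; W sinα = 19.7
Slice 3: Δl = 2.9/cos17.3° = 3.037 m; N'_3 = 312·cos17.3° − 20·3.037 = 237.1; c'Δl = 41.31; W sinα = 92.8
Slice 4: Δl = 2.3/cos28.3° = 2.612 m; N'_4 = 293·cos28.3° − 13·2.612 = 224.0; c'Δl = 35.53; W sinα = 138.9
Slice 5: Δl = 2.1/cos38.6° = 2.687 m; N'_5 = 208·cos38.6° − 25·2.687 = 95.4; c'Δl = 36.54; W sinα = 129.8
Slice 6: Δl = 1.4/cos48.0° = 2.092 m; N'_6 = 94·cos48.0° − 13·2.092 = 35.7; c'Δl = 28.45; W sinα = 69.9
Slice 7: Δl = 1.6/cos57.7° = 2.994 m; N'_7 = 45·cos57.7° − 6·2.994 = 6.1; c'Δl = 40.72; W sinα = 38.0
Σc'Δl = 250.8 kN/m; ΣN' = 738.5 kN/m; ΣW sinα = 485.8 kN/m
Resisting = 250.8 + 738.5·tan33.0° = 250.8 + 479.6 = 730.4 kN/m
FS = 730.4 / 485.8 = 1.504

FS = 1.50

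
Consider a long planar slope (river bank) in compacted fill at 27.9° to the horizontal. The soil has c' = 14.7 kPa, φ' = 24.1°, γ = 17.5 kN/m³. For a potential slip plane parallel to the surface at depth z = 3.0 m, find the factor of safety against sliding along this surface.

For an infinite slope with a slip plane parallel to the surface (no pore pressure): FS = [c' + γz cos²β tanφ'] / [γz sinβ cosβ].
γz = 17.5·3.0 = 52.50 kN/m²
Numerator = 14.7 + 52.50·cos²27.9°·tan24.1° = 14.7 + 52.50·0.7810·0.4473 = 33.042 kPa
Denominator = 52.50·sin27.9°·cos27.9° = 52.50·0.4679·0.8838 = 21.711 kPa
FS = 33.042 / 21.711 = 1.522

FS = 1.52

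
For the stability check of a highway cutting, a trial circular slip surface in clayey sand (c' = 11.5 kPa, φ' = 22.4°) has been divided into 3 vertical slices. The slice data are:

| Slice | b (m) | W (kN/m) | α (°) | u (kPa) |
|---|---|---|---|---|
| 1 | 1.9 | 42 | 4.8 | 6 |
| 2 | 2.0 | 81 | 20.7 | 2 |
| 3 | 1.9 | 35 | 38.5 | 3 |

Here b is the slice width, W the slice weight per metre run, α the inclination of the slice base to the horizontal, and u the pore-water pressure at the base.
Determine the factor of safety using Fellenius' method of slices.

FS = 2.31

Ordinary method of slices: FS = Σ[c'·Δl_i + (W_i cosα_i − u_i·Δl_i)·tanφ'] / Σ W_i sinα_i, with Δl_i = b_i / cosα_i.
Slice 1: Δl = 1.9/cos4.8° = 1.907 m; N'_1 = 42·cos4.8° − 6·1.907 = 30.4; c'Δl = 21.93; W sinα = 3.5
Slice 2: Δl = 2.0/cos20.7° = 2.138 m; N'_2 = 81·cos20.7° − 2·2.138 = 71.5; c'Δl = 24.59; W sinα = 28.6
Slice 3: Δl = 1.9/cos38.5° = 2.428 m; N'_3 = 35·cos38.5° − 3·2.428 = 20.1; c'Δl = 27.92; W sinα = 21.8
Σc'Δl = 74.4 kN/m; ΣN' = 122.0 kN/m; ΣW sinα = 53.9 kN/m
Resisting = 74.4 + 122.0·tan22.4° = 74.4 + 50.3 = 124.7 kN/m
FS = 124.7 / 53.9 = 2.313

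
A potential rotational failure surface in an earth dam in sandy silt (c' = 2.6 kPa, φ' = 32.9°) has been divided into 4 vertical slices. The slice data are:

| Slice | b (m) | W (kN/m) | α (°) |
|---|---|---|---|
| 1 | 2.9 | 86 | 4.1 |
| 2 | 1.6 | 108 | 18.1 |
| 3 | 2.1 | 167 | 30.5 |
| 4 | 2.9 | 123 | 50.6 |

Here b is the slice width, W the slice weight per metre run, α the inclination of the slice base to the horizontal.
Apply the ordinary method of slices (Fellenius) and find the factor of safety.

Ordinary method of slices: FS = Σ[c'·Δl_i + (W_i cosα_i)·tanφ'] / Σ W_i sinα_i, with Δl_i = b_i / cosα_i.
Slice 1: Δl = 2.9/cos4.1° = 2.907 m; N'_1 = 86·cos4.1° = 85.8; c'Δl = 7.56; W sinα = 6.1
Slice 2: Δl = 1.6/cos18.1° = 1.683 m; N'_2 = 108·cos18.1° = 102.7; c'Δl = 4.38; W sinα = 33.6
Slice 3: Δl = 2.1/cos30.5° = 2.437 m; N'_3 = 167·cos30.5° = 143.9; c'Δl = 6.34; W sinα = 84.8
Slice 4: Δl = 2.9/cos50.6° = 4.569 m; N'_4 = 123·cos50.6° = 78.1; c'Δl = 11.88; W sinα = 95.0
Σc'Δl = 30.2 kN/m; ΣN' = 410.4 kN/m; ΣW sinα = 219.5 kN/m
Resisting = 30.2 + 410.4·tan32.9° = 30.2 + 265.5 = 295.7 kN/m
FS = 295.7 / 219.5 = 1.347

FS = 1.35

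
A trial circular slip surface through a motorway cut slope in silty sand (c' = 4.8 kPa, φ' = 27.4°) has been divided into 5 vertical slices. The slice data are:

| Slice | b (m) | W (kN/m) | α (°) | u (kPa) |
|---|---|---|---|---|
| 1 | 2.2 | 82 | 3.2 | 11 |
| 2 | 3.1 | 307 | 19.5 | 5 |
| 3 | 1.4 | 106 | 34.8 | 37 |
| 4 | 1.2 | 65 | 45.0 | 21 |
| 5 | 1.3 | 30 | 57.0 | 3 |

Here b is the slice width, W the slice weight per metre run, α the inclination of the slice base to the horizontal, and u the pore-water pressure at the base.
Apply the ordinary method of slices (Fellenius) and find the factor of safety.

FS = 1.04

Ordinary method of slices: FS = Σ[c'·Δl_i + (W_i cosα_i − u_i·Δl_i)·tanφ'] / Σ W_i sinα_i, with Δl_i = b_i / cosα_i.
Slice 1: Δl = 2.2/cos3.2° = 2.203 m; N'_1 = 82·cos3.2° − 11·2.203 = 57.6; c'Δl = 10.58; W sinα = 4.6
Slice 2: Δl = 3.1/cos19.5° = 3.289 m; N'_2 = 307·cos19.5° − 5·3.289 = 272.9; c'Δl = 15.79; W sinα = 102.5
Slice 3: Δl = 1.4/cos34.8° = 1.705 m; N'_3 = 106·cos34.8° − 37·1.705 = 24.0; c'Δl = 8.18; W sinα = 60.5
Slice 4: Δl = 1.2/cos45.0° = 1.697 m; N'_4 = 65·cos45.0° − 21·1.697 = 10.3; c'Δl = 8.15; W sinα = 46.0
Slice 5: Δl = 1.3/cos57.0° = 2.387 m; N'_5 = 30·cos57.0° − 3·2.387 = 9.2; c'Δl = 11.46; W sinα = 25.2
Σc'Δl = 54.1 kN/m; ΣN' = 374.0 kN/m; ΣW sinα = 238.7 kN/m
Resisting = 54.1 + 374.0·tan27.4° = 54.1 + 193.9 = 248.0 kN/m
FS = 248.0 / 238.7 = 1.039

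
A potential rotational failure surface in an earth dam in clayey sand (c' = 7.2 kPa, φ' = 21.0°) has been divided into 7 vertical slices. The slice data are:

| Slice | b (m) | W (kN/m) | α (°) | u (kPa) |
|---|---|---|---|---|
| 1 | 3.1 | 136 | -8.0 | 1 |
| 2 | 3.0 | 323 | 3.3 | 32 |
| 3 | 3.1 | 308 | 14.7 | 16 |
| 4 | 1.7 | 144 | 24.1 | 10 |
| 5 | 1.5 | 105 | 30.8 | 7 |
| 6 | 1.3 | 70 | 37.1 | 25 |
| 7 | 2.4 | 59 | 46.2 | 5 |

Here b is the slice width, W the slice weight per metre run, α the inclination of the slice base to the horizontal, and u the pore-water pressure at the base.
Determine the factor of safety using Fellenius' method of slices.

Ordinary method of slices: FS = Σ[c'·Δl_i + (W_i cosα_i − u_i·Δl_i)·tanφ'] / Σ W_i sinα_i, with Δl_i = b_i / cosα_i.
Slice 1: Δl = 3.1/cos(-8.0°) = 3.130 m; N'_1 = 136·cos(-8.0°) − 1·3.130 = 131.5; c'Δl = 22.54; W sinα = -18.9
Slice 2: Δl = 3.0/cos3.3° = 3.005 m; N'_2 = 323·cos3.3° − 32·3.005 = 226.3; c'Δl = 21.64; W sinα = 18.6
Slice 3: Δl = 3.1/cos14.7° = 3.205 m; N'_3 = 308·cos14.7° − 16·3.205 = 246.6; c'Δl = 23.08; W sinα = 78.2
Slice 4: Δl = 1.7/cos24.1° = 1.862 m; N'_4 = 144·cos24.1° − 10·1.862 = 112.8; c'Δl = 13.41; W sinα = 58.8
Slice 5: Δl = 1.5/cos30.8° = 1.746 m; N'_5 = 105·cos30.8° − 7·1.746 = 78.0; c'Δl = 12.57; W sinα = 53.8
Slice 6: Δl = 1.3/cos37.1° = 1.630 m; N'_6 = 70·cos37.1° − 25·1.630 = 15.1; c'Δl = 11.74; W sinα = 42.2
Slice 7: Δl = 2.4/cos46.2° = 3.467 m; N'_7 = 59·cos46.2° − 5·3.467 = 23.5; c'Δl = 24.97; W sinα = 42.6
Σc'Δl = 129.9 kN/m; ΣN' = 833.9 kN/m; ΣW sinα = 275.2 kN/m
Resisting = 129.9 + 833.9·tan21.0° = 129.9 + 320.1 = 450.0 kN/m
FS = 450.0 / 275.2 = 1.635

FS = 1.64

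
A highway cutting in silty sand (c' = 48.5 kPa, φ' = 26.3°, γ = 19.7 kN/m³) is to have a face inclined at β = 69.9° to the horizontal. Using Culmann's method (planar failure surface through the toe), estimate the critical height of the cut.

H_c = 30.06 m

Culmann's analysis gives the critical failure plane at α_cr = (β + φ')/2 = (69.9 + 26.3)/2 = 48.1°, and the critical height
H_c = (4c'/γ) · sinβ cosφ' / [1 − cos(β − φ')]
    = (4·48.5/19.7) · sin69.9°·cos26.3° / [1 − cos(43.6°)]
    = 9.848 · 0.9391·0.8965 / [1 − 0.7242]
    = 9.848 · 0.8419 / 0.2758
    = 30.06 m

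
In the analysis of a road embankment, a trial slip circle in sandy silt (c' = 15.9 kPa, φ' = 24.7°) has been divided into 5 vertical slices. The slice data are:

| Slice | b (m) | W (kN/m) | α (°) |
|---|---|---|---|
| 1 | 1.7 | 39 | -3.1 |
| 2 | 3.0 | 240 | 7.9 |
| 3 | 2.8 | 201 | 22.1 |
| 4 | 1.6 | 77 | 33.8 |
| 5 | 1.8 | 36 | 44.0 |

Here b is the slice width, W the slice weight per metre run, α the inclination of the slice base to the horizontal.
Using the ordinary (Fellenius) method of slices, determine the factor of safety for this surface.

FS = 2.57

Ordinary method of slices: FS = Σ[c'·Δl_i + (W_i cosα_i)·tanφ'] / Σ W_i sinα_i, with Δl_i = b_i / cosα_i.
Slice 1: Δl = 1.7/cos(-3.1°) = 1.702 m; N'_1 = 39·cos(-3.1°) = 38.9; c'Δl = 27.07; W sinα = -2.1
Slice 2: Δl = 3.0/cos7.9° = 3.029 m; N'_2 = 240·cos7.9° = 237.7; c'Δl = 48.16; W sinα = 33.0
Slice 3: Δl = 2.8/cos22.1° = 3.022 m; N'_3 = 201·cos22.1° = 186.2; c'Δl = 48.05; W sinα = 75.6
Slice 4: Δl = 1.6/cos33.8° = 1.925 m; N'_4 = 77·cos33.8° = 64.0; c'Δl = 30.61; W sinα = 42.8
Slice 5: Δl = 1.8/cos44.0° = 2.502 m; N'_5 = 36·cos44.0° = 25.9; c'Δl = 39.79; W sinα = 25.0
Σc'Δl = 193.7 kN/m; ΣN' = 552.8 kN/m; ΣW sinα = 174.3 kN/m
Resisting = 193.7 + 552.8·tan24.7° = 193.7 + 254.3 = 447.9 kN/m
FS = 447.9 / 174.3 = 2.569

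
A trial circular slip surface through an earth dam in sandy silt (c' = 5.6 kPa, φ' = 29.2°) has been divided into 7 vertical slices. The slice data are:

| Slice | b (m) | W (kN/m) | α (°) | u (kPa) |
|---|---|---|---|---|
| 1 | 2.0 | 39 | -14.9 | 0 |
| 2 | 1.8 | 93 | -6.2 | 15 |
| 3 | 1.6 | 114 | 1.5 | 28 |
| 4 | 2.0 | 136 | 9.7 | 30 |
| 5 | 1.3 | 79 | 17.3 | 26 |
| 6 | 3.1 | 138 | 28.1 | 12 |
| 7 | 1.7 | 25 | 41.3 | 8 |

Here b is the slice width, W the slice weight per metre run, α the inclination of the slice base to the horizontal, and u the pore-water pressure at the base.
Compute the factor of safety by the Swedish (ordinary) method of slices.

Ordinary method of slices: FS = Σ[c'·Δl_i + (W_i cosα_i − u_i·Δl_i)·tanφ'] / Σ W_i sinα_i, with Δl_i = b_i / cosα_i.
Slice 1: Δl = 2.0/cos(-14.9°) = 2.070 m; N'_1 = 39·cos(-14.9°) − 0·2.070 = 37.7; c'Δl = 11.59; W sinα = -10.0
Slice 2: Δl = 1.8/cos(-6.2°) = 1.811 m; N'_2 = 93·cos(-6.2°) − 15·1.811 = 65.3; c'Δl = 10.14; W sinα = -10.0
Slice 3: Δl = 1.6/cos1.5° = 1.601 m; N'_3 = 114·cos1.5° − 28·1.601 = 69.1; c'Δl = 8.96; W sinα = 3.0
Slice 4: Δl = 2.0/cos9.7° = 2.029 m; N'_4 = 136·cos9.7° − 30·2.029 = 73.2; c'Δl = 11.36; W sinα = 22.9
Slice 5: Δl = 1.3/cos17.3° = 1.362 m; N'_5 = 79·cos17.3° − 26·1.362 = 40.0; c'Δl = 7.62; W sinα = 23.5
Slice 6: Δl = 3.1/cos28.1° = 3.514 m; N'_6 = 138·cos28.1° − 12·3.514 = 79.6; c'Δl = 19.68; W sinα = 65.0
Slice 7: Δl = 1.7/cos41.3° = 2.263 m; N'_7 = 25·cos41.3° − 8·2.263 = 0.7; c'Δl = 12.67; W sinα = 16.5
Σc'Δl = 82.0 kN/m; ΣN' = 365.6 kN/m; ΣW sinα = 110.8 kN/m
Resisting = 82.0 + 365.6·tan29.2° = 82.0 + 204.3 = 286.3 kN/m
FS = 286.3 / 110.8 = 2.584

FS = 2.58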